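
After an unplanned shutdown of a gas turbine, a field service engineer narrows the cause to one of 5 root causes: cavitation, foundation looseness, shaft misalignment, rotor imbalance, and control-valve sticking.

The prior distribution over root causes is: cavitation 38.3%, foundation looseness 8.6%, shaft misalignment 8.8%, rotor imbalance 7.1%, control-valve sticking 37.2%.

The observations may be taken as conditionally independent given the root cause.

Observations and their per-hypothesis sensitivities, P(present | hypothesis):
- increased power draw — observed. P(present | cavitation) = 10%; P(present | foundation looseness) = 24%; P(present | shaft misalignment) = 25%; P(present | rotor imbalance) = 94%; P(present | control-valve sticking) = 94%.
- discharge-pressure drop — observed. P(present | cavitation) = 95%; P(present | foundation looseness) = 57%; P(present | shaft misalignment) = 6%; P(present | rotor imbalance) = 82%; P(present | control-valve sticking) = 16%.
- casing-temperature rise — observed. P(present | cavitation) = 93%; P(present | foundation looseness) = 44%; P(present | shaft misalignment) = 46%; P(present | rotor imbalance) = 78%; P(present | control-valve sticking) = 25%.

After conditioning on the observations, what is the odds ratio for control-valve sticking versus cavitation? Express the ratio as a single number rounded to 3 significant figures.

0.413

The normalizing constant cancels in an odds ratio, so compute prior × likelihood for the two hypotheses only:
  control-valve sticking: 0.372 × 0.94 × 0.16 × 0.25 = 0.013987
  cavitation: 0.383 × 0.10 × 0.95 × 0.93 = 0.033838
Posterior odds = 0.013987 / 0.033838 ≈ 0.413.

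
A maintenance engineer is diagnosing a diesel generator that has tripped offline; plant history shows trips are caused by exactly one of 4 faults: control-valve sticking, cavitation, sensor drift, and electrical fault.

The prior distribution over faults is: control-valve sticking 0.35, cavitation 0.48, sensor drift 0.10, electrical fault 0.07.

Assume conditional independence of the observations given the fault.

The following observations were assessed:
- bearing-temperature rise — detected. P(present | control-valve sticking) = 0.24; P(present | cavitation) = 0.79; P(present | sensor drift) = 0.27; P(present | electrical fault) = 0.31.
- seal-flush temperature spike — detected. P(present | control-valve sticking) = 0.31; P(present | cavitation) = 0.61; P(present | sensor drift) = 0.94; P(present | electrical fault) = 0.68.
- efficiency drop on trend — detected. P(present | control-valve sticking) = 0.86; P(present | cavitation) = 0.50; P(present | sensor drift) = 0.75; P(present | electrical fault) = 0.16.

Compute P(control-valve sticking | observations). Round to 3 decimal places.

0.140

Multiply each prior by the joint likelihood of the evidence pattern:
  control-valve sticking: 0.35 × 0.24 × 0.31 × 0.86 = 0.022394
  cavitation: 0.48 × 0.79 × 0.61 × 0.50 = 0.11566
  sensor drift: 0.10 × 0.27 × 0.94 × 0.75 = 0.019035
  electrical fault: 0.07 × 0.31 × 0.68 × 0.16 = 0.002361
The unnormalized weights sum to 0.15945.
P(control-valve sticking | evidence) = 0.022394 / 0.15945 ≈ 0.140.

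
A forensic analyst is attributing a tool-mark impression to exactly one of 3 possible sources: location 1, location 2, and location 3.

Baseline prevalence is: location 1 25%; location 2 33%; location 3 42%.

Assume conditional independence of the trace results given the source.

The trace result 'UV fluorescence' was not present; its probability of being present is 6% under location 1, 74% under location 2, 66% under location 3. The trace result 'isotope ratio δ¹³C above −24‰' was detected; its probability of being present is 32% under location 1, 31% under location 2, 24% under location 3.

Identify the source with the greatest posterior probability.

Multiply each prior by the joint likelihood of the trace result pattern (using 1 − P(present | H) for each absent trace result):
  location 1: 0.25 × (1 − 0.06) × 0.32 = 0.0752
  location 2: 0.33 × (1 − 0.74) × 0.31 = 0.026598
  location 3: 0.42 × (1 − 0.66) × 0.24 = 0.034272
Marginal likelihood of the evidence = 0.13607.
P(location 1 | evidence) ≈ 0.0752 / 0.13607 ≈ 0.553
P(location 2 | evidence) ≈ 0.026598 / 0.13607 ≈ 0.195
P(location 3 | evidence) ≈ 0.034272 / 0.13607 ≈ 0.252
The largest is 0.553, so location 1 is most probable.

location 1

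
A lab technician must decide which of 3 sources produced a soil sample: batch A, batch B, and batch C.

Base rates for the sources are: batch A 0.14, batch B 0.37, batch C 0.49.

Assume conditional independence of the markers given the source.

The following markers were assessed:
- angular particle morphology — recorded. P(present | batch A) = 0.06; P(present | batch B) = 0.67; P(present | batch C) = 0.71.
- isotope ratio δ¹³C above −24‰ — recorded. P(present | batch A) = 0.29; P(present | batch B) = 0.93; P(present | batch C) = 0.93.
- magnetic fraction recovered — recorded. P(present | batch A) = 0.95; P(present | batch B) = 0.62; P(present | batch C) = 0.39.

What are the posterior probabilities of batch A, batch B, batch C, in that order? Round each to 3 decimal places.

Multiply each prior by the joint likelihood of the marker pattern:
  batch A: 0.14 × 0.06 × 0.29 × 0.95 = 0.0023142
  batch B: 0.37 × 0.67 × 0.93 × 0.62 = 0.14294
  batch C: 0.49 × 0.71 × 0.93 × 0.39 = 0.12618
The unnormalized weights sum to 0.27144.
P(batch A | evidence) = 0.0023142 / 0.27144 ≈ 0.009
P(batch B | evidence) = 0.14294 / 0.27144 ≈ 0.527
P(batch C | evidence) = 0.12618 / 0.27144 ≈ 0.465

0.009, 0.527, 0.465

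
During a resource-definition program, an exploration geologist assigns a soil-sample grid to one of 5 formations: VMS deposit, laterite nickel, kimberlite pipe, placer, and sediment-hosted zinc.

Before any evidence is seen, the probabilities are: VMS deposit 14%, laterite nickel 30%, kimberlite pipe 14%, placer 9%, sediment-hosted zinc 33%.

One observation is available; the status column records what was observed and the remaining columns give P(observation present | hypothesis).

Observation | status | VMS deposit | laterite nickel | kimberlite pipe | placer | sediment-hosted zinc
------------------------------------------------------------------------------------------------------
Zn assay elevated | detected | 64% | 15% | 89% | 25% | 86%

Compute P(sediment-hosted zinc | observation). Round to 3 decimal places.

0.502

Multiply each prior by the likelihood of the observation:
  VMS deposit: 0.14 × 0.64 = 0.0896
  laterite nickel: 0.30 × 0.15 = 0.045
  kimberlite pipe: 0.14 × 0.89 = 0.1246
  placer: 0.09 × 0.25 = 0.0225
  sediment-hosted zinc: 0.33 × 0.86 = 0.2838
Marginal likelihood of the evidence = 0.5655.
P(sediment-hosted zinc | evidence) = 0.2838 / 0.5655 ≈ 0.502.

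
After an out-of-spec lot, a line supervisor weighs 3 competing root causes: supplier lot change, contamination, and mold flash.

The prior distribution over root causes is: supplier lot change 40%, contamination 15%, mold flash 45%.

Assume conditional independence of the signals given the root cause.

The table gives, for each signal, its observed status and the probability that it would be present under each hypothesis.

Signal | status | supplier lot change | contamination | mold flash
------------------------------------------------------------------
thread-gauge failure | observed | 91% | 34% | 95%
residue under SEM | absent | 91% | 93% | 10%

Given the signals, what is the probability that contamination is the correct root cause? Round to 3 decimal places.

0.008

By Bayes' rule with conditional independence, the unnormalized weight for each hypothesis is prior × ∏ likelihoods (using 1 − P(present | H) for each absent signal):
  supplier lot change: 0.40 × 0.91 × (1 − 0.91) = 0.03276
  contamination: 0.15 × 0.34 × (1 − 0.93) = 0.00357
  mold flash: 0.45 × 0.95 × (1 − 0.10) = 0.38475
Normalizing constant Z = 0.03276 + 0.00357 + 0.38475 = 0.42108.
P(contamination | evidence) = 0.00357 / 0.42108 ≈ 0.008.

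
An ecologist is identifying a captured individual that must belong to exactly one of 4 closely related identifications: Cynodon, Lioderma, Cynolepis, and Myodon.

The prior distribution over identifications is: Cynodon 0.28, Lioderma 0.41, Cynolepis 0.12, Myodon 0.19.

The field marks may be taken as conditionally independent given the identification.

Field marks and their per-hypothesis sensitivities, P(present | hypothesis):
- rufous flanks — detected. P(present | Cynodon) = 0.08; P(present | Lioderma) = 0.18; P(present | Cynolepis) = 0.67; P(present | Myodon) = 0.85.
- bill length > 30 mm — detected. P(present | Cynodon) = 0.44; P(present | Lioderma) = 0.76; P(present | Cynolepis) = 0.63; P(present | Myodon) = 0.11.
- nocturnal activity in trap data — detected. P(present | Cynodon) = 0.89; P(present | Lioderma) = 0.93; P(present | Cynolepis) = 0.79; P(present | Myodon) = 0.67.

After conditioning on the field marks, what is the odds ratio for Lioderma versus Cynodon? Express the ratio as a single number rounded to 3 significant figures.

5.95

Unnormalized posterior weight (prior times the field mark likelihoods) for each of the two hypotheses:
  Lioderma: 0.41 × 0.18 × 0.76 × 0.93 = 0.052162
  Cynodon: 0.28 × 0.08 × 0.44 × 0.89 = 0.0087718
Posterior odds = 0.052162 / 0.0087718 ≈ 5.95.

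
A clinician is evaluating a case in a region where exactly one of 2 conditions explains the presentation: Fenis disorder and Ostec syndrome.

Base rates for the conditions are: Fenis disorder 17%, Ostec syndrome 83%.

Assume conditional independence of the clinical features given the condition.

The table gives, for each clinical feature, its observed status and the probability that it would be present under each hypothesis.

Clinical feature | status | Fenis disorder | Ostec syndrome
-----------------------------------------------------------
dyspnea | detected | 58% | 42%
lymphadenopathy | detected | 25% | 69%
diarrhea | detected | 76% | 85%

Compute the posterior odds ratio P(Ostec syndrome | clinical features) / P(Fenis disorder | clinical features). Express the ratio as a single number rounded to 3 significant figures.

Unnormalized posterior weight (prior times the clinical feature likelihoods) for each of the two hypotheses:
  Ostec syndrome: 0.83 × 0.42 × 0.69 × 0.85 = 0.20445
  Fenis disorder: 0.17 × 0.58 × 0.25 × 0.76 = 0.018734
Odds(Ostec syndrome : Fenis disorder) = 0.20445 / 0.018734 ≈ 10.9.

10.9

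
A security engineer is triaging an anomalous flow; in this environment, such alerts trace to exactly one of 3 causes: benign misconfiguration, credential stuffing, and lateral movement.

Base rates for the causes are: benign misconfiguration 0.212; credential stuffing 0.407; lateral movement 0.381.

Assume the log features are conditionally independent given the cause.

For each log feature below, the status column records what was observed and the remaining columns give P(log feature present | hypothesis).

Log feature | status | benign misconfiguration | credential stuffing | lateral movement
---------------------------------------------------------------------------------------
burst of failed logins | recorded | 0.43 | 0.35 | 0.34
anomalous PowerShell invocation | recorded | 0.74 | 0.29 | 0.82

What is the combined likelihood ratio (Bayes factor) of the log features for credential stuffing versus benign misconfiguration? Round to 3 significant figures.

0.319

The Bayes factor is the ratio of the joint likelihoods of the log feature pattern under the two hypotheses.
  credential stuffing: 0.35 × 0.29 = 0.1015
  benign misconfiguration: 0.43 × 0.74 = 0.3182
Bayes factor = 0.1015 / 0.3182 ≈ 0.319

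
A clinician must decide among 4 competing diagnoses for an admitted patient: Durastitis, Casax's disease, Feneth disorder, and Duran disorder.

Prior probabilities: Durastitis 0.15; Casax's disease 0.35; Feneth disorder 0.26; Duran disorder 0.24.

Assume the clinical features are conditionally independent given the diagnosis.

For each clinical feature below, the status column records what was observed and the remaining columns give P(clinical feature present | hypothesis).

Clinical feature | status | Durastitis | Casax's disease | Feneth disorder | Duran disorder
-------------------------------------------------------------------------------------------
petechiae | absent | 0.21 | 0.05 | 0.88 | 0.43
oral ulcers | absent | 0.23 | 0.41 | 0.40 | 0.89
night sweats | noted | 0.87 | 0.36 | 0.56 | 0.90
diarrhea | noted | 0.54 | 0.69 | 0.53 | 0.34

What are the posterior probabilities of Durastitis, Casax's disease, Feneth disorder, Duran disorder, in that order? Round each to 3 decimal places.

0.421, 0.479, 0.055, 0.045

By Bayes' rule with conditional independence, the unnormalized weight for each hypothesis is prior × ∏ likelihoods (using 1 − P(present | H) for each absent clinical feature):
  Durastitis: 0.15 × (1 − 0.21) × (1 − 0.23) × 0.87 × 0.54 = 0.042867
  Casax's disease: 0.35 × (1 − 0.05) × (1 − 0.41) × 0.36 × 0.69 = 0.04873
  Feneth disorder: 0.26 × (1 − 0.88) × (1 − 0.40) × 0.56 × 0.53 = 0.0055561
  Duran disorder: 0.24 × (1 − 0.43) × (1 − 0.89) × 0.90 × 0.34 = 0.0046047
Normalizing constant Z = 0.042867 + 0.04873 + 0.0055561 + 0.0046047 = 0.10176.
P(Durastitis | evidence) = 0.042867 / 0.10176 ≈ 0.421
P(Casax's disease | evidence) = 0.04873 / 0.10176 ≈ 0.479
P(Feneth disorder | evidence) = 0.0055561 / 0.10176 ≈ 0.055
P(Duran disorder | evidence) = 0.0046047 / 0.10176 ≈ 0.045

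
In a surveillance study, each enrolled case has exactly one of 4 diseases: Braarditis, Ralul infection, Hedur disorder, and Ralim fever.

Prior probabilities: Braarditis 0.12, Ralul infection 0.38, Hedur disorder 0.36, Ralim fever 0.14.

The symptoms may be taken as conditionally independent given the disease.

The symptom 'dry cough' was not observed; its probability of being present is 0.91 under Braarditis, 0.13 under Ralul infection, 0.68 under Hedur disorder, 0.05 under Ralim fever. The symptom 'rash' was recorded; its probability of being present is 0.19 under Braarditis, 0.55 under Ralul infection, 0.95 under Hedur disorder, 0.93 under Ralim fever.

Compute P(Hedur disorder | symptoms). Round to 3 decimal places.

0.262

For each hypothesis, the unnormalized posterior weight is prior × product of the symptom likelihoods (using 1 − P(present | H) for each absent symptom):
  Braarditis: 0.12 × (1 − 0.91) × 0.19 = 0.002052
  Ralul infection: 0.38 × (1 − 0.13) × 0.55 = 0.18183
  Hedur disorder: 0.36 × (1 − 0.68) × 0.95 = 0.10944
  Ralim fever: 0.14 × (1 − 0.05) × 0.93 = 0.12369
The unnormalized weights sum to 0.41701.
P(Hedur disorder | evidence) = 0.10944 / 0.41701 ≈ 0.262.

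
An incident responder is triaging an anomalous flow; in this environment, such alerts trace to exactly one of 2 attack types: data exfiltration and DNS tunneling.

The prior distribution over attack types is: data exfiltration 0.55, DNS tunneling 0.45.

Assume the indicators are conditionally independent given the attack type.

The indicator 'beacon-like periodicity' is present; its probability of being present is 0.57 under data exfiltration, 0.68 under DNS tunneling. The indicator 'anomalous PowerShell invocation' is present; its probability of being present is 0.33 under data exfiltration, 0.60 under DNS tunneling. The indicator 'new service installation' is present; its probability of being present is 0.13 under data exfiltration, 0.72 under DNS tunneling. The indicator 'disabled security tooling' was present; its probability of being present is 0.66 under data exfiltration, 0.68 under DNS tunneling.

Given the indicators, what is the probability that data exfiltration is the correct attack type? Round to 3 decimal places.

0.090

By Bayes' rule with conditional independence, the unnormalized weight for each hypothesis is prior × ∏ likelihoods:
  data exfiltration: 0.55 × 0.57 × 0.33 × 0.13 × 0.66 = 0.0088764
  DNS tunneling: 0.45 × 0.68 × 0.60 × 0.72 × 0.68 = 0.089891
Normalizing constant Z = 0.0088764 + 0.089891 = 0.098767.
P(data exfiltration | evidence) = 0.0088764 / 0.098767 ≈ 0.090.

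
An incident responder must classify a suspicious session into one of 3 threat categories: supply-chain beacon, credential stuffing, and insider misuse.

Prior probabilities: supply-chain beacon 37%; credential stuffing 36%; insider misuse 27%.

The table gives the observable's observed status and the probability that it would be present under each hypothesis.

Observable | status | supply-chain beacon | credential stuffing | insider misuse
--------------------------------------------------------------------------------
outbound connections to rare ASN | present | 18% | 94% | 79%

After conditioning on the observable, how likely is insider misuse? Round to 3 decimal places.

0.345

For each hypothesis, the unnormalized posterior weight is prior × likelihood:
  supply-chain beacon: 0.37 × 0.18 = 0.0666
  credential stuffing: 0.36 × 0.94 = 0.3384
  insider misuse: 0.27 × 0.79 = 0.2133
Normalizing constant Z = 0.0666 + 0.3384 + 0.2133 = 0.6183.
P(insider misuse | evidence) = 0.2133 / 0.6183 ≈ 0.345.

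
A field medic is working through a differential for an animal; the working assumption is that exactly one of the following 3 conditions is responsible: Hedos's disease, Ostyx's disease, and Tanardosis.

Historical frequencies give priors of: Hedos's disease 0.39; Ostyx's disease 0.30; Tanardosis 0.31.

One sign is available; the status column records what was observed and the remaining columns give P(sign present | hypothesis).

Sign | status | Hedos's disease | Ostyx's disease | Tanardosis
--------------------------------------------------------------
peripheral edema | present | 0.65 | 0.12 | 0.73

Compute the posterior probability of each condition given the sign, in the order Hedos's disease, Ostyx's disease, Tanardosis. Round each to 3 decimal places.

By Bayes' rule, the unnormalized weight for each hypothesis is prior × likelihood:
  Hedos's disease: 0.39 × 0.65 = 0.2535
  Ostyx's disease: 0.30 × 0.12 = 0.036
  Tanardosis: 0.31 × 0.73 = 0.2263
Normalizing constant Z = 0.2535 + 0.036 + 0.2263 = 0.5158.
P(Hedos's disease | evidence) = 0.2535 / 0.5158 ≈ 0.491
P(Ostyx's disease | evidence) = 0.036 / 0.5158 ≈ 0.070
P(Tanardosis | evidence) = 0.2263 / 0.5158 ≈ 0.439

0.491, 0.070, 0.439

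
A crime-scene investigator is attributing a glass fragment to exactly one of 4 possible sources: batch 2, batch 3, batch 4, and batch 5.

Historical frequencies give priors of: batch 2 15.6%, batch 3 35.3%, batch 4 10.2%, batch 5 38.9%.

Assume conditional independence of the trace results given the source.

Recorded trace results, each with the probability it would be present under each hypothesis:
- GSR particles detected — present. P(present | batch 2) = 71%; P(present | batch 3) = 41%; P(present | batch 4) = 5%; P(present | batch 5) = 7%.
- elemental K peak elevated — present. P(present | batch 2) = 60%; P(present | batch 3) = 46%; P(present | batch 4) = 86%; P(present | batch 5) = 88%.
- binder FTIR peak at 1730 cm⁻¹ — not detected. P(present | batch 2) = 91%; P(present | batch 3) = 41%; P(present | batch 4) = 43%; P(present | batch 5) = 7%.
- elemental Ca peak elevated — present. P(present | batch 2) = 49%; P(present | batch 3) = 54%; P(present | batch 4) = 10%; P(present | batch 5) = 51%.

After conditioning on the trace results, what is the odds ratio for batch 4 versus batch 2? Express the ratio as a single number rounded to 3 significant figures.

0.0853

The normalizing constant cancels in an odds ratio, so compute prior × likelihood for the two hypotheses only (using 1 − P(present | H) for each absent trace result):
  batch 4: 0.102 × 0.05 × 0.86 × (1 − 0.43) × 0.10 = 0.00025
  batch 2: 0.156 × 0.71 × 0.60 × (1 − 0.91) × 0.49 = 0.0029307
Posterior odds = 0.00025 / 0.0029307 ≈ 0.0853.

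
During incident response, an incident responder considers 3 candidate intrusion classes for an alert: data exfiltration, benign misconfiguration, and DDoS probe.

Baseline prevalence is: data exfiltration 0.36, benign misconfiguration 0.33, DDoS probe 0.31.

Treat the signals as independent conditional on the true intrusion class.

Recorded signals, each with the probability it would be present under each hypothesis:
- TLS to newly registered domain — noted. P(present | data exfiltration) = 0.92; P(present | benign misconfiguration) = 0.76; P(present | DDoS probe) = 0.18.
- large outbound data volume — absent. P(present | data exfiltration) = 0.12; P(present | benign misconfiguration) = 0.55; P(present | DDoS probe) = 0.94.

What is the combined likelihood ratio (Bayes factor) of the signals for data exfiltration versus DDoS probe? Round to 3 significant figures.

The Bayes factor is the ratio of the joint likelihoods of the signal pattern under the two hypotheses (using 1 − P(present | H) for each absent signal).
  data exfiltration: 0.92 × (1 − 0.12) = 0.8096
  DDoS probe: 0.18 × (1 − 0.94) = 0.0108
Bayes factor = 0.8096 / 0.0108 ≈ 75.0

75.0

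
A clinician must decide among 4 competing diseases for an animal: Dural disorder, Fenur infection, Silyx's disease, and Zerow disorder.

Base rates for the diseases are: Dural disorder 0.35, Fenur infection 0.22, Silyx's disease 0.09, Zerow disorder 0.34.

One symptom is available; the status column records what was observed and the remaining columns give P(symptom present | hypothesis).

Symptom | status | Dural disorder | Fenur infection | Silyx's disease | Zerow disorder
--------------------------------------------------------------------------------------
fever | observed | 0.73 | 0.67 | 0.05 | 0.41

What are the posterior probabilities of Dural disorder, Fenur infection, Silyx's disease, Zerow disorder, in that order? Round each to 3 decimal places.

0.467, 0.270, 0.008, 0.255

Multiply each prior by the likelihood of the symptom:
  Dural disorder: 0.35 × 0.73 = 0.2555
  Fenur infection: 0.22 × 0.67 = 0.1474
  Silyx's disease: 0.09 × 0.05 = 0.0045
  Zerow disorder: 0.34 × 0.41 = 0.1394
Marginal likelihood of the evidence = 0.5468.
P(Dural disorder | evidence) = 0.2555 / 0.5468 ≈ 0.467
P(Fenur infection | evidence) = 0.1474 / 0.5468 ≈ 0.270
P(Silyx's disease | evidence) = 0.0045 / 0.5468 ≈ 0.008
P(Zerow disorder | evidence) = 0.1394 / 0.5468 ≈ 0.255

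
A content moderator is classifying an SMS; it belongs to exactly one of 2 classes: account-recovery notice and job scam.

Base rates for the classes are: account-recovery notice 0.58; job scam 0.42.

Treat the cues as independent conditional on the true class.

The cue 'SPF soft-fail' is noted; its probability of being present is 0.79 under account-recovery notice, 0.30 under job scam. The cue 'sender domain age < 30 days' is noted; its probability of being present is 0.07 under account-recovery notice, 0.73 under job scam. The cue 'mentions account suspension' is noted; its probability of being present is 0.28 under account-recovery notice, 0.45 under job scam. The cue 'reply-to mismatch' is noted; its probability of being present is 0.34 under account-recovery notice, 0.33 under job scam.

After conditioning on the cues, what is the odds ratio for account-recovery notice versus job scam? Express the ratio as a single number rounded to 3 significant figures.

0.224

The normalizing constant cancels in an odds ratio, so compute prior × likelihood for the two hypotheses only:
  account-recovery notice: 0.58 × 0.79 × 0.07 × 0.28 × 0.34 = 0.0030534
  job scam: 0.42 × 0.30 × 0.73 × 0.45 × 0.33 = 0.013659
Posterior odds = 0.0030534 / 0.013659 ≈ 0.224.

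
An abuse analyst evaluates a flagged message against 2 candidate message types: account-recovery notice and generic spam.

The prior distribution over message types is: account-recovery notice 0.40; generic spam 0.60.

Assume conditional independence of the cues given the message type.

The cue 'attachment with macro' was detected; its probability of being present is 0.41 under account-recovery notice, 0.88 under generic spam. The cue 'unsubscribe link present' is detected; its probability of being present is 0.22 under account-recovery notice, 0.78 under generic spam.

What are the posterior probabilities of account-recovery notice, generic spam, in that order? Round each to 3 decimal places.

By Bayes' rule with conditional independence, the unnormalized weight for each hypothesis is prior × ∏ likelihoods:
  account-recovery notice: 0.40 × 0.41 × 0.22 = 0.03608
  generic spam: 0.60 × 0.88 × 0.78 = 0.41184
Marginal likelihood of the evidence = 0.44792.
P(account-recovery notice | evidence) = 0.03608 / 0.44792 ≈ 0.081
P(generic spam | evidence) = 0.41184 / 0.44792 ≈ 0.919

0.081, 0.919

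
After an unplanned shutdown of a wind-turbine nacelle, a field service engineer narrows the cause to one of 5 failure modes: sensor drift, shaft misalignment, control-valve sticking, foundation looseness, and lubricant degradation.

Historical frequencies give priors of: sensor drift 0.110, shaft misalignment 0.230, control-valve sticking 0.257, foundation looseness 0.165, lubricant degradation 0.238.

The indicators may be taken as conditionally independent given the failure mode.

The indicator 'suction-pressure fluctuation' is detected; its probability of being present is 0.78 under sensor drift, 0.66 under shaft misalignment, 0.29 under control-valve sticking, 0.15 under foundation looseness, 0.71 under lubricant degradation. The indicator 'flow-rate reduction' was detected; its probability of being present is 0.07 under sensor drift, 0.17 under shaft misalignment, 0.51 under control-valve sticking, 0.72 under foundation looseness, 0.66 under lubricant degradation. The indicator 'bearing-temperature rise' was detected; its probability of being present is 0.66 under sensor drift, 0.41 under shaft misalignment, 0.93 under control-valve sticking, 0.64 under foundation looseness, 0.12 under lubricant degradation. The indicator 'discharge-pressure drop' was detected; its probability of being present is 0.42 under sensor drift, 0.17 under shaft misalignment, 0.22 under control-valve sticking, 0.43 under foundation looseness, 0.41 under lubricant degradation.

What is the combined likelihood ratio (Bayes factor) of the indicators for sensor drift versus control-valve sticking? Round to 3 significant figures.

0.500

Take the product of per-indicator likelihoods under each hypothesis, then divide.
  sensor drift: 0.78 × 0.07 × 0.66 × 0.42 = 0.015135
  control-valve sticking: 0.29 × 0.51 × 0.93 × 0.22 = 0.03026
Bayes factor = 0.015135 / 0.03026 ≈ 0.500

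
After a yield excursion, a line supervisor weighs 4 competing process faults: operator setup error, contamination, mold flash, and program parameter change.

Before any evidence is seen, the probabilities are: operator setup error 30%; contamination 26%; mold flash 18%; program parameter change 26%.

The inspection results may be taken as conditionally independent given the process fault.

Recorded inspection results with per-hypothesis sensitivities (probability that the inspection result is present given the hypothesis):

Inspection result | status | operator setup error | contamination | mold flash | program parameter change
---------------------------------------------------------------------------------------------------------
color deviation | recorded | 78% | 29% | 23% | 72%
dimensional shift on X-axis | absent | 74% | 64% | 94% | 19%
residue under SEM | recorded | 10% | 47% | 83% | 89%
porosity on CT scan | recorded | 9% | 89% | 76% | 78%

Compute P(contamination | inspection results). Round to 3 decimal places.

By Bayes' rule with conditional independence, the unnormalized weight for each hypothesis is prior × ∏ likelihoods (using 1 − P(present | H) for each absent inspection result):
  operator setup error: 0.30 × 0.78 × (1 − 0.74) × 0.10 × 0.09 = 0.00054756
  contamination: 0.26 × 0.29 × (1 − 0.64) × 0.47 × 0.89 = 0.011354
  mold flash: 0.18 × 0.23 × (1 − 0.94) × 0.83 × 0.76 = 0.0015669
  program parameter change: 0.26 × 0.72 × (1 − 0.19) × 0.89 × 0.78 = 0.10526
Marginal likelihood of the evidence = 0.11873.
P(contamination | evidence) = 0.011354 / 0.11873 ≈ 0.096.

0.096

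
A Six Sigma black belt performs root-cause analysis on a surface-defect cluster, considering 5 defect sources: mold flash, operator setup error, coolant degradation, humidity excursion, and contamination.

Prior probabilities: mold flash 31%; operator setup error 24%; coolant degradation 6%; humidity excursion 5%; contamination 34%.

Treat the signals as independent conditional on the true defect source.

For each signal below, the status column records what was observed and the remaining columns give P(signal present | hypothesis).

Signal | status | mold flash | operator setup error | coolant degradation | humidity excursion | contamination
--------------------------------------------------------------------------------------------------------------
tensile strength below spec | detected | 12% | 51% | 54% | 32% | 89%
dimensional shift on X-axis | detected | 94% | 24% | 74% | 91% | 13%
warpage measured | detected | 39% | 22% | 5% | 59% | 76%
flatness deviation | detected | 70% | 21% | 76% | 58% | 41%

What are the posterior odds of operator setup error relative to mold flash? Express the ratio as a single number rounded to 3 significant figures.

0.142

Unnormalized posterior weight (prior times the signal likelihoods) for each of the two hypotheses:
  operator setup error: 0.24 × 0.51 × 0.24 × 0.22 × 0.21 = 0.0013572
  mold flash: 0.31 × 0.12 × 0.94 × 0.39 × 0.70 = 0.0095463
Posterior odds = 0.0013572 / 0.0095463 ≈ 0.142.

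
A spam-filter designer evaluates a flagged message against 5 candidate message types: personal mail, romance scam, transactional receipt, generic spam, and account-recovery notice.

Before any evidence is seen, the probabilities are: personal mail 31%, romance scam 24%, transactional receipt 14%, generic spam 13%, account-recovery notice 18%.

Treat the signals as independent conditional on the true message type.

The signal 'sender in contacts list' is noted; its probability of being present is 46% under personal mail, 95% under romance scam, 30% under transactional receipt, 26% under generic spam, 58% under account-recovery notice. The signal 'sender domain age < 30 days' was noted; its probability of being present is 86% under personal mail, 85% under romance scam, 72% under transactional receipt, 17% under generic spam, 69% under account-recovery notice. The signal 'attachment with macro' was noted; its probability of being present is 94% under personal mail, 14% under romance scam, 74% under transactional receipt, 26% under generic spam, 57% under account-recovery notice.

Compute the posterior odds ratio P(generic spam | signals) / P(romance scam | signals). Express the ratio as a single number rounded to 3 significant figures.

The normalizing constant cancels in an odds ratio, so compute prior × likelihood for the two hypotheses only:
  generic spam: 0.13 × 0.26 × 0.17 × 0.26 = 0.001494
  romance scam: 0.24 × 0.95 × 0.85 × 0.14 = 0.027132
Odds(generic spam : romance scam) = 0.001494 / 0.027132 ≈ 0.0551.

0.0551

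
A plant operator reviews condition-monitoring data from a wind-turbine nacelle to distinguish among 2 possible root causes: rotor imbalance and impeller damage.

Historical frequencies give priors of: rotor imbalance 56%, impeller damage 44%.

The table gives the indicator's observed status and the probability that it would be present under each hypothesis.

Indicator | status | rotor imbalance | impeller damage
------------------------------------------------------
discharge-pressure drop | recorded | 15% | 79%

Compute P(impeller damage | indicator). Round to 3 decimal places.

Multiply each prior by the likelihood of the indicator:
  rotor imbalance: 0.56 × 0.15 = 0.084
  impeller damage: 0.44 × 0.79 = 0.3476
Marginal likelihood of the evidence = 0.4316.
P(impeller damage | evidence) = 0.3476 / 0.4316 ≈ 0.805.

0.805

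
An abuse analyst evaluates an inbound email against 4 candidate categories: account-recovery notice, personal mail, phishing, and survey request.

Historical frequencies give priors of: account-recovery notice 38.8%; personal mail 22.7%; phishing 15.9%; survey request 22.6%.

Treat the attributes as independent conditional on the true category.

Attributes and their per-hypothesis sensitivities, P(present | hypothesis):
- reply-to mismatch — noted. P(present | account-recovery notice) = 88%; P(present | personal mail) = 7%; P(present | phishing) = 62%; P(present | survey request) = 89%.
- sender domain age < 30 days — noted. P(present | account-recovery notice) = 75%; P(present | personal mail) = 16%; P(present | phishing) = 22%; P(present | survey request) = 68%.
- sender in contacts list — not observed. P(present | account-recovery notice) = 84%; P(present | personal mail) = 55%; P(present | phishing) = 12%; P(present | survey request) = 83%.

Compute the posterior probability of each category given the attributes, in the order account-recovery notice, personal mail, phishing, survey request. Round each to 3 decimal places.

By Bayes' rule with conditional independence, the unnormalized weight for each hypothesis is prior × ∏ likelihoods (using 1 − P(present | H) for each absent attribute):
  account-recovery notice: 0.388 × 0.88 × 0.75 × (1 − 0.84) = 0.040973
  personal mail: 0.227 × 0.07 × 0.16 × (1 − 0.55) = 0.0011441
  phishing: 0.159 × 0.62 × 0.22 × (1 − 0.12) = 0.019085
  survey request: 0.226 × 0.89 × 0.68 × (1 − 0.83) = 0.023252
Normalizing constant Z = 0.040973 + 0.0011441 + 0.019085 + 0.023252 = 0.084454.
P(account-recovery notice | evidence) = 0.040973 / 0.084454 ≈ 0.485
P(personal mail | evidence) = 0.0011441 / 0.084454 ≈ 0.014
P(phishing | evidence) = 0.019085 / 0.084454 ≈ 0.226
P(survey request | evidence) = 0.023252 / 0.084454 ≈ 0.275

0.485, 0.014, 0.226, 0.275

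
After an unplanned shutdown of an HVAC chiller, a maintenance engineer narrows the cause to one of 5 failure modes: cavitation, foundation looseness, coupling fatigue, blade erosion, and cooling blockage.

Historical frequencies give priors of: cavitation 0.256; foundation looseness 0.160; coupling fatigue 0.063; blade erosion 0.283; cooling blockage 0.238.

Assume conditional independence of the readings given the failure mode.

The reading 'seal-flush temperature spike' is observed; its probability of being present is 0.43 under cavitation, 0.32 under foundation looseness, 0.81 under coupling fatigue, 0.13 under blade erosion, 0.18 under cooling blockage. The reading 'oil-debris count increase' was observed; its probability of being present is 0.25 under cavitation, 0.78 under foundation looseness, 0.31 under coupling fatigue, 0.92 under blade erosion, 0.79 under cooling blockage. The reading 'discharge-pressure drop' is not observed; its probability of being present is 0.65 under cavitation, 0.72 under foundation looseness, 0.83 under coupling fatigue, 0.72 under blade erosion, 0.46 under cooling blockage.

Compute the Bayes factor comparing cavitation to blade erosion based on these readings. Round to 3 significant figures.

Joint likelihood of the reading pattern under each hypothesis (using 1 − P(present | H) for each absent reading):
  cavitation: 0.43 × 0.25 × (1 − 0.65) = 0.037625
  blade erosion: 0.13 × 0.92 × (1 − 0.72) = 0.033488
Bayes factor = 0.037625 / 0.033488 ≈ 1.12

1.12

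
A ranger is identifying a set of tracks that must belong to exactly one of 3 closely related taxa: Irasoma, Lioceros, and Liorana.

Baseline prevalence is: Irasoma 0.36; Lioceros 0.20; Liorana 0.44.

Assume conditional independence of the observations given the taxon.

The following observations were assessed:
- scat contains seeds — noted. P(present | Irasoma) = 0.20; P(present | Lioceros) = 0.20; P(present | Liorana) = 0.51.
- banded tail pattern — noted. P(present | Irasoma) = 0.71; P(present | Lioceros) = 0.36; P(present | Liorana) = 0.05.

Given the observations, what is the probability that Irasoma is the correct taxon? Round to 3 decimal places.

By Bayes' rule with conditional independence, the unnormalized weight for each hypothesis is prior × ∏ likelihoods:
  Irasoma: 0.36 × 0.20 × 0.71 = 0.05112
  Lioceros: 0.20 × 0.20 × 0.36 = 0.0144
  Liorana: 0.44 × 0.51 × 0.05 = 0.01122
The unnormalized weights sum to 0.07674.
P(Irasoma | evidence) = 0.05112 / 0.07674 ≈ 0.666.

0.666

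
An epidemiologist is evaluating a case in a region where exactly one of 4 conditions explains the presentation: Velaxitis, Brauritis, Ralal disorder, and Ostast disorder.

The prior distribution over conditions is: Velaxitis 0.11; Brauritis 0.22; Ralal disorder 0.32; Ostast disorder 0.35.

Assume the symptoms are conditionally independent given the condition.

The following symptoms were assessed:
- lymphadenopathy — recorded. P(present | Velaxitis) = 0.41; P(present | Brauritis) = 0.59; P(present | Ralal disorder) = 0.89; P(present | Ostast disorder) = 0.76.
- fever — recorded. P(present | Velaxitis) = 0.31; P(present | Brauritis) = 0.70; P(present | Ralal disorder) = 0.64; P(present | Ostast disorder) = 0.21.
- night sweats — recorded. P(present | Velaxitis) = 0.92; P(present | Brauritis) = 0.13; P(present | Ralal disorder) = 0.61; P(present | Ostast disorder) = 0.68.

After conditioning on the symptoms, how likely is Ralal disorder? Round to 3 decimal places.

For each hypothesis, the unnormalized posterior weight is prior × product of the symptom likelihoods:
  Velaxitis: 0.11 × 0.41 × 0.31 × 0.92 = 0.012863
  Brauritis: 0.22 × 0.59 × 0.70 × 0.13 = 0.011812
  Ralal disorder: 0.32 × 0.89 × 0.64 × 0.61 = 0.11119
  Ostast disorder: 0.35 × 0.76 × 0.21 × 0.68 = 0.037985
Normalizing constant Z = 0.012863 + 0.011812 + 0.11119 + 0.037985 = 0.17385.
P(Ralal disorder | evidence) = 0.11119 / 0.17385 ≈ 0.640.

0.640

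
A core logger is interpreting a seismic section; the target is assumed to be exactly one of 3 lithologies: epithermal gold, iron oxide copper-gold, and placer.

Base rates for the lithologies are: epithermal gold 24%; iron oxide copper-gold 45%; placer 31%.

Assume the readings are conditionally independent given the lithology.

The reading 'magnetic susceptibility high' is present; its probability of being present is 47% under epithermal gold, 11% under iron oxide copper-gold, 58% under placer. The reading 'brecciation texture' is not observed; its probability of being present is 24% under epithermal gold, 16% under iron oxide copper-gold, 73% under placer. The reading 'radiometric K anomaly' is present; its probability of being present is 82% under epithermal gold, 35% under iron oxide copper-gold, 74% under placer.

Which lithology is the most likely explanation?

For each hypothesis, the unnormalized posterior weight is prior × product of the reading likelihoods (using 1 − P(present | H) for each absent reading):
  epithermal gold: 0.24 × 0.47 × (1 − 0.24) × 0.82 = 0.070297
  iron oxide copper-gold: 0.45 × 0.11 × (1 − 0.16) × 0.35 = 0.014553
  placer: 0.31 × 0.58 × (1 − 0.73) × 0.74 = 0.035924
Marginal likelihood of the evidence = 0.12077.
P(epithermal gold | evidence) ≈ 0.070297 / 0.12077 ≈ 0.582
P(iron oxide copper-gold | evidence) ≈ 0.014553 / 0.12077 ≈ 0.120
P(placer | evidence) ≈ 0.035924 / 0.12077 ≈ 0.297
The largest is 0.582, so epithermal gold is most probable.

epithermal gold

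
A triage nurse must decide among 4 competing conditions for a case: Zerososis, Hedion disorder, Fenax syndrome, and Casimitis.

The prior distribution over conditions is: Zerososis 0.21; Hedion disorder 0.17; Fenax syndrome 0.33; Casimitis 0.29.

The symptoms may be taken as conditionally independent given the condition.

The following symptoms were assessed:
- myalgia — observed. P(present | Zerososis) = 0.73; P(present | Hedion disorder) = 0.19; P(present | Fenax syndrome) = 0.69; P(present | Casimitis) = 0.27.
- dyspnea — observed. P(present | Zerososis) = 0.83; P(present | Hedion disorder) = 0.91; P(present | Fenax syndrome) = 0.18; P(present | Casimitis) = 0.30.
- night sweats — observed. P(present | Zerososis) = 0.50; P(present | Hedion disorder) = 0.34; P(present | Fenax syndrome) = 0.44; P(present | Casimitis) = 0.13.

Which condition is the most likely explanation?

Multiply each prior by the joint likelihood of the symptom pattern:
  Zerososis: 0.21 × 0.73 × 0.83 × 0.50 = 0.063619
  Hedion disorder: 0.17 × 0.19 × 0.91 × 0.34 = 0.0099936
  Fenax syndrome: 0.33 × 0.69 × 0.18 × 0.44 = 0.018034
  Casimitis: 0.29 × 0.27 × 0.30 × 0.13 = 0.0030537
The unnormalized weights sum to 0.094701.
P(Zerososis | evidence) ≈ 0.063619 / 0.094701 ≈ 0.672
P(Hedion disorder | evidence) ≈ 0.0099936 / 0.094701 ≈ 0.106
P(Fenax syndrome | evidence) ≈ 0.018034 / 0.094701 ≈ 0.190
P(Casimitis | evidence) ≈ 0.0030537 / 0.094701 ≈ 0.032
The largest is 0.672, so Zerososis is most probable.

Zerososis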